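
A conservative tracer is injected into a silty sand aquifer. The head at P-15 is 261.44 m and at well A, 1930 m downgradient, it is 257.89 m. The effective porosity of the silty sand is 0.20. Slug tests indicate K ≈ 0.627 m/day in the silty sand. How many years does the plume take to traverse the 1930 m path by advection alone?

Hydraulic gradient i = (261.44 − 257.89) / 1930 = 3.55 / 1930 = 0.001839.
Darcy flux q = K · i = 0.6270 × 0.001839 = 0.001153 m/day.
Seepage velocity v = q / n_e = 0.001153 / 0.20 = 0.005766 m/day.
Travel time t = L / v = 1930 / 0.005766 = 3.347e+05 days = 916.3 years.

916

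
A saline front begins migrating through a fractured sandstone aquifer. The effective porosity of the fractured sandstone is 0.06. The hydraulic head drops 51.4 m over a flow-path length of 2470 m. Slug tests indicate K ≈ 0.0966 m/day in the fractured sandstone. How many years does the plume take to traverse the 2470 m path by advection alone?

202

Hydraulic gradient i = Δh / L = 51.4 / 2470 = 0.02081.
Darcy flux q = K · i = 0.09660 × 0.02081 = 0.002010 m/day.
Seepage velocity v = q / n_e = 0.002010 / 0.06 = 0.03350 m/day.
Travel time t = L / v = 2470 / 0.03350 = 73723 days = 201.8 years.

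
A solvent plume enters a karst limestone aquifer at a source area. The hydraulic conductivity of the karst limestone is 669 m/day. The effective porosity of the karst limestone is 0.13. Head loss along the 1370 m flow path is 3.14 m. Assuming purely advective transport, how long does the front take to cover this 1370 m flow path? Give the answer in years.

0.318

Hydraulic gradient i = Δh / L = 3.14 / 1370 = 0.002292.
Darcy flux q = K · i = 669.0 × 0.002292 = 1.533 m/day.
Seepage velocity v = q / n_e = 1.533 / 0.13 = 11.79 m/day.
Travel time t = L / v = 1370 / 11.79 = 116.2 days = 0.3180 years.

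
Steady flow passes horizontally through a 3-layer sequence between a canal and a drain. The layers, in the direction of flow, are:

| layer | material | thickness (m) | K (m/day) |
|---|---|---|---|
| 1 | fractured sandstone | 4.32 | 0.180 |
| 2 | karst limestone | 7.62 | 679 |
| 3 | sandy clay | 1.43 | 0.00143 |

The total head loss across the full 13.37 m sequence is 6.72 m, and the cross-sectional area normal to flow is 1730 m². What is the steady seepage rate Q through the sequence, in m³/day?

Flow is perpendicular to layering, so the layers act in series and the equivalent K is the thickness-weighted harmonic mean.
Total thickness L = 4.32 + 7.62 + 1.43 = 13.37 m.
Σ(b_i/K_i) = 4.32/0.180 + 7.62/679 + 1.43/0.00143 = 1024 d.
K_eq = L / Σ(b_i/K_i) = 13.37 / 1024 = 0.01306 m/day.
Q = K_eq · A · (Δh/L) = 0.01306 × 1730 × (6.72/13.37) = 11.35 m³/day.

11.4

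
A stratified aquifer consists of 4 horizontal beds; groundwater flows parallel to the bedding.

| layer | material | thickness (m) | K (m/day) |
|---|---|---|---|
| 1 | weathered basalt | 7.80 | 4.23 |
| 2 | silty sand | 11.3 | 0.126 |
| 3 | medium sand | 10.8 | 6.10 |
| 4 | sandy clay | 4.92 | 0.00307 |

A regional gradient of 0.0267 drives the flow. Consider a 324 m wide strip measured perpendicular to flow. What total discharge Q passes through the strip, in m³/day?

Flow is parallel to layering, so each bed carries its own Darcy discharge and the transmissivities add.
Σ(K_i·b_i) = 4.23×7.80 + 0.126×11.3 + 6.10×10.8 + 0.00307×4.92 = 100.3 m²/day.
Hydraulic gradient i = 0.0267.
Q = Σ(K_i·b_i) · W · i = 100.3 × 324 × 0.02670 = 867.8 m³/day.

868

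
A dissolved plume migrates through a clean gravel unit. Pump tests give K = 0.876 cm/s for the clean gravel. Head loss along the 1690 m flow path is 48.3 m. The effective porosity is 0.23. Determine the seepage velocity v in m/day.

94.0

Convert K: 0.876 cm/s × 864 = 756.9 m/day.
Hydraulic gradient i = Δh / L = 48.3 / 1690 = 0.02858.
Darcy flux q = K · i = 756.9 × 0.02858 = 21.63 m/day.
Seepage velocity v = q / n_e = 21.63 / 0.23 = 94.05 m/day.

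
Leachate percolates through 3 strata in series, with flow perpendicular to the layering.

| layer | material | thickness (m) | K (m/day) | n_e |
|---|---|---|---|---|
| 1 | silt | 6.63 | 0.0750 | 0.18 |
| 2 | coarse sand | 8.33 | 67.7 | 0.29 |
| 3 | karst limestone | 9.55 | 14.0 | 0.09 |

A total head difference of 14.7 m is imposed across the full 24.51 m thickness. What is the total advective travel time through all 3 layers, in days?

With flow normal to the layers, continuity requires the same specific discharge q through every layer.
Σ(b_i/K_i) = 6.63/0.0750 + 8.33/67.7 + 9.55/14.0 = 89.21 d.
q = Δh / Σ(b_i/K_i) = 14.7 / 89.21 = 0.1648 m/day.
In each layer the seepage velocity is v_i = q/n_i, so the layer transit time is t_i = b_i·n_i / q:
  layer 1 (silt): t_1 = 6.63 × 0.18 / 0.1648 = 7.242 d
  layer 2 (coarse sand): t_2 = 8.33 × 0.29 / 0.1648 = 14.66 d
  layer 3 (karst limestone): t_3 = 9.55 × 0.09 / 0.1648 = 5.216 d
Total t = Σ t_i = 27.12 days.

27.1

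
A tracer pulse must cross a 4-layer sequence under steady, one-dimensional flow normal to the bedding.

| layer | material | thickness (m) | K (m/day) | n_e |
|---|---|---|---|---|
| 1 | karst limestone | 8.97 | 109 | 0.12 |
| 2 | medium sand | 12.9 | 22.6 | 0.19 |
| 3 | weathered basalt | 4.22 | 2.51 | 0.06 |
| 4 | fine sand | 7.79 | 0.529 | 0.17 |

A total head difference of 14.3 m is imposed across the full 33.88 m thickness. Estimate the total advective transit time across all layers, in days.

With flow normal to the layers, continuity requires the same specific discharge q through every layer.
Σ(b_i/K_i) = 8.97/109 + 12.9/22.6 + 4.22/2.51 + 7.79/0.529 = 17.06 d.
q = Δh / Σ(b_i/K_i) = 14.3 / 17.06 = 0.8382 m/day.
In each layer the seepage velocity is v_i = q/n_i, so the layer transit time is t_i = b_i·n_i / q:
  layer 1 (karst limestone): t_1 = 8.97 × 0.12 / 0.8382 = 1.284 d
  layer 2 (medium sand): t_2 = 12.9 × 0.19 / 0.8382 = 2.924 d
  layer 3 (weathered basalt): t_3 = 4.22 × 0.06 / 0.8382 = 0.3021 d
  layer 4 (fine sand): t_4 = 7.79 × 0.17 / 0.8382 = 1.580 d
Total t = Σ t_i = 6.090 days.

6.09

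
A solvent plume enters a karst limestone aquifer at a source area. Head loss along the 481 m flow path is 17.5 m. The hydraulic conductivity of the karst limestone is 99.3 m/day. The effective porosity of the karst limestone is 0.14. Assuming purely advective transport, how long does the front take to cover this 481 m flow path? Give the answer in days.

18.6

Hydraulic gradient i = Δh / L = 17.5 / 481 = 0.03638.
Darcy flux q = K · i = 99.30 × 0.03638 = 3.613 m/day.
Seepage velocity v = q / n_e = 3.613 / 0.14 = 25.81 m/day.
Travel time t = L / v = 481 / 25.81 = 18.64 days.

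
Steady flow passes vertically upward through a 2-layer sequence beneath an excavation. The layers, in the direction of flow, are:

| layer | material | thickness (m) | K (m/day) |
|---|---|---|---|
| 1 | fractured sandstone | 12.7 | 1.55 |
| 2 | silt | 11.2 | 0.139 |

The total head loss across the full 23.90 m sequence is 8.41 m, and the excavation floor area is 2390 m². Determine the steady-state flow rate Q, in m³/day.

Flow is perpendicular to layering, so the layers act in series and the equivalent K is the thickness-weighted harmonic mean.
Total thickness L = 12.7 + 11.2 = 23.90 m.
Σ(b_i/K_i) = 12.7/1.55 + 11.2/0.139 = 88.77 d.
K_eq = L / Σ(b_i/K_i) = 23.90 / 88.77 = 0.2692 m/day.
Q = K_eq · A · (Δh/L) = 0.2692 × 2390 × (8.41/23.90) = 226.4 m³/day.

226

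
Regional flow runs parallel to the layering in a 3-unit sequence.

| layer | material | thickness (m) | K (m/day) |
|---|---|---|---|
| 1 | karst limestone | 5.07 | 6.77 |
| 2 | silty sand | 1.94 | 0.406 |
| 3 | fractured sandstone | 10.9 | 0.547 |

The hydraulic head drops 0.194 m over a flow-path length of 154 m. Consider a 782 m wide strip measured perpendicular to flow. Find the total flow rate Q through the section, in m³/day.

Flow is parallel to layering, so each bed carries its own Darcy discharge and the transmissivities add.
Σ(K_i·b_i) = 6.77×5.07 + 0.406×1.94 + 0.547×10.9 = 41.07 m²/day.
Hydraulic gradient i = Δh / L = 0.194 / 154 = 0.001260.
Q = Σ(K_i·b_i) · W · i = 41.07 × 782 × 0.001260 = 40.46 m³/day.

40.5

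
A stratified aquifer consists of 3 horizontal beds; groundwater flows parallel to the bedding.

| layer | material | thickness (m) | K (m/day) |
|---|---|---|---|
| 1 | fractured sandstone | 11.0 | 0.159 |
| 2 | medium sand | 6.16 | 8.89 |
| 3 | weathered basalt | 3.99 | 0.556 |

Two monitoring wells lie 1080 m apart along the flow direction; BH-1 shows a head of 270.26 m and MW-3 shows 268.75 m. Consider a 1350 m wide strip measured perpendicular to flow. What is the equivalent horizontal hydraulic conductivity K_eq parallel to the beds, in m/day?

Flow is parallel to layering, so each bed carries its own Darcy discharge and the transmissivities add.
Σ(K_i·b_i) = 0.159×11.0 + 8.89×6.16 + 0.556×3.99 = 58.73 m²/day.
Total thickness b = 21.15 m, so K_eq = Σ(K_i·b_i)/b = 2.777 m/day.

2.78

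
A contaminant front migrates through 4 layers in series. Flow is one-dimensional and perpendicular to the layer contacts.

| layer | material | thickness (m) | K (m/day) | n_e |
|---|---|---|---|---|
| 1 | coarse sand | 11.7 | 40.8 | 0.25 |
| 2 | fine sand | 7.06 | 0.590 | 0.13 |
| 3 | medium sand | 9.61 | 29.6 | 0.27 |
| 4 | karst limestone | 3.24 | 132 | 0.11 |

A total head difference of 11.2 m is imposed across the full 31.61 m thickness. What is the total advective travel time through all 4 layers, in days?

With flow normal to the layers, continuity requires the same specific discharge q through every layer.
Σ(b_i/K_i) = 11.7/40.8 + 7.06/0.590 + 9.61/29.6 + 3.24/132 = 12.60 d.
q = Δh / Σ(b_i/K_i) = 11.2 / 12.60 = 0.8887 m/day.
In each layer the seepage velocity is v_i = q/n_i, so the layer transit time is t_i = b_i·n_i / q:
  layer 1 (coarse sand): t_1 = 11.7 × 0.25 / 0.8887 = 3.291 d
  layer 2 (fine sand): t_2 = 7.06 × 0.13 / 0.8887 = 1.033 d
  layer 3 (medium sand): t_3 = 9.61 × 0.27 / 0.8887 = 2.920 d
  layer 4 (karst limestone): t_4 = 3.24 × 0.11 / 0.8887 = 0.4010 d
Total t = Σ t_i = 7.644 days.

7.64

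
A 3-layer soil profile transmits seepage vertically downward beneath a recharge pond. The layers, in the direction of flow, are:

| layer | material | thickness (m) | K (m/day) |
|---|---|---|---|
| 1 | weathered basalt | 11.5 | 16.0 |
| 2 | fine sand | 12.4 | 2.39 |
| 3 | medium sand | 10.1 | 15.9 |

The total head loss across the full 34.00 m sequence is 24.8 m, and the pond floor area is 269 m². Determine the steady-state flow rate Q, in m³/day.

1020

Flow is perpendicular to layering, so the layers act in series and the equivalent K is the thickness-weighted harmonic mean.
Total thickness L = 11.5 + 12.4 + 10.1 = 34.00 m.
Σ(b_i/K_i) = 11.5/16.0 + 12.4/2.39 + 10.1/15.9 = 6.542 d.
K_eq = L / Σ(b_i/K_i) = 34.00 / 6.542 = 5.197 m/day.
Q = K_eq · A · (Δh/L) = 5.197 × 269 × (24.8/34.00) = 1020 m³/day.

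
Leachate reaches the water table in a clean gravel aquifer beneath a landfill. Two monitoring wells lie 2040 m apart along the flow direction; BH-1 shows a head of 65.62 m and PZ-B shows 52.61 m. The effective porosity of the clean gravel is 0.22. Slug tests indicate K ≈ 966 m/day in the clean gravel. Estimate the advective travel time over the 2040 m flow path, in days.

72.8

Hydraulic gradient i = (65.62 − 52.61) / 2040 = 13.01 / 2040 = 0.006377.
Darcy flux q = K · i = 966.0 × 0.006377 = 6.161 m/day.
Seepage velocity v = q / n_e = 6.161 / 0.22 = 28.00 m/day.
Travel time t = L / v = 2040 / 28.00 = 72.85 days.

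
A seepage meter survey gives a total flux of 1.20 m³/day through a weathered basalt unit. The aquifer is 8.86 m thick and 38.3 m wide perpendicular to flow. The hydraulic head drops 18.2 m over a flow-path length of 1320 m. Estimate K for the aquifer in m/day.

0.256

Cross-sectional area A = 38.3 × 8.86 = 339.3 m².
Hydraulic gradient i = Δh / L = 18.2 / 1320 = 0.01379.
From Q = K·A·i, K = Q / (A·i) = 1.20 / (339.3 × 0.01379) = 0.2565 m/day.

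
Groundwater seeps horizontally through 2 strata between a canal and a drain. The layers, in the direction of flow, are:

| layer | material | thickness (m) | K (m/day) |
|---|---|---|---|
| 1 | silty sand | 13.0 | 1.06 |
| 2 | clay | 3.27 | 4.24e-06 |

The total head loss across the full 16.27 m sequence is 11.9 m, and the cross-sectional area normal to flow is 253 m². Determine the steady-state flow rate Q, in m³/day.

Flow is perpendicular to layering, so the layers act in series and the equivalent K is the thickness-weighted harmonic mean.
Total thickness L = 13.0 + 3.27 = 16.27 m.
Σ(b_i/K_i) = 13.0/1.06 + 3.27/4.24e-06 = 7.712e+05 d.
K_eq = L / Σ(b_i/K_i) = 16.27 / 7.712e+05 = 2.110e-05 m/day.
Q = K_eq · A · (Δh/L) = 2.110e-05 × 253 × (11.9/16.27) = 0.003904 m³/day.

0.00390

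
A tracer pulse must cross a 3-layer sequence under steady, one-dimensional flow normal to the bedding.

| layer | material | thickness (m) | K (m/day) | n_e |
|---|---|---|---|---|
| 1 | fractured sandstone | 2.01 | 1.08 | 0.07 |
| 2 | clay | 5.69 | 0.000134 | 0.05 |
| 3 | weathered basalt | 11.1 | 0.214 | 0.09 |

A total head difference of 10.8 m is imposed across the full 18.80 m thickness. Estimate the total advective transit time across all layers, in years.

With flow normal to the layers, continuity requires the same specific discharge q through every layer.
Σ(b_i/K_i) = 2.01/1.08 + 5.69/0.000134 + 11.1/0.214 = 42516 d.
q = Δh / Σ(b_i/K_i) = 10.8 / 42516 = 0.0002540 m/day.
In each layer the seepage velocity is v_i = q/n_i, so the layer transit time is t_i = b_i·n_i / q:
  layer 1 (fractured sandstone): t_1 = 2.01 × 0.07 / 0.0002540 = 553.9 d
  layer 2 (clay): t_2 = 5.69 × 0.05 / 0.0002540 = 1120 d
  layer 3 (weathered basalt): t_3 = 11.1 × 0.09 / 0.0002540 = 3933 d
Total t = Σ t_i = 5607 days = 15.35 years.

15.4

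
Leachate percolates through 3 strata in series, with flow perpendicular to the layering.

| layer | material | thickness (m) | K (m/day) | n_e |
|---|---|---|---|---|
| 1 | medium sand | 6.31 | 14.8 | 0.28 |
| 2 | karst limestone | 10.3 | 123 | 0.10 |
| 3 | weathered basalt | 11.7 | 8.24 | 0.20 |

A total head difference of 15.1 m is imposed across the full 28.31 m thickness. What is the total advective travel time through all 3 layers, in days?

With flow normal to the layers, continuity requires the same specific discharge q through every layer.
Σ(b_i/K_i) = 6.31/14.8 + 10.3/123 + 11.7/8.24 = 1.930 d.
q = Δh / Σ(b_i/K_i) = 15.1 / 1.930 = 7.824 m/day.
In each layer the seepage velocity is v_i = q/n_i, so the layer transit time is t_i = b_i·n_i / q:
  layer 1 (medium sand): t_1 = 6.31 × 0.28 / 7.824 = 0.2258 d
  layer 2 (karst limestone): t_2 = 10.3 × 0.10 / 7.824 = 0.1316 d
  layer 3 (weathered basalt): t_3 = 11.7 × 0.20 / 7.824 = 0.2991 d
Total t = Σ t_i = 0.6566 days.

0.657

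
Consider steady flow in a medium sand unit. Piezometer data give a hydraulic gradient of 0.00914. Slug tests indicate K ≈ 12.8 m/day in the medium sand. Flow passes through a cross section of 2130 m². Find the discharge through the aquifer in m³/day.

Hydraulic gradient i = 0.00914.
Darcy's law: Q = K · A · i = 12.80 × 2130 × 0.009140 = 249.2 m³/day.

249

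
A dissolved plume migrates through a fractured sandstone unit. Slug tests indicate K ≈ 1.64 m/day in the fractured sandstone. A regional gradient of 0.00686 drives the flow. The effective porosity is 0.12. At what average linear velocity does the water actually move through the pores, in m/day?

0.0938

Hydraulic gradient i = 0.00686.
Darcy flux q = K · i = 1.640 × 0.006860 = 0.01125 m/day.
Seepage velocity v = q / n_e = 0.01125 / 0.12 = 0.09375 m/day.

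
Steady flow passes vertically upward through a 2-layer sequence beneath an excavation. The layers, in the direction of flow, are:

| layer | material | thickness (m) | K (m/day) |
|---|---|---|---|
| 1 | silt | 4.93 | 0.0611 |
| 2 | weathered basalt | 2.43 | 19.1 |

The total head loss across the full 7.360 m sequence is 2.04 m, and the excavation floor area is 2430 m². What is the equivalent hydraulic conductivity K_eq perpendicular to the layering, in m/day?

0.0911

Flow is perpendicular to layering, so the layers act in series and the equivalent K is the thickness-weighted harmonic mean.
Total thickness L = 4.93 + 2.43 = 7.360 m.
Σ(b_i/K_i) = 4.93/0.0611 + 2.43/19.1 = 80.81 d.
K_eq = L / Σ(b_i/K_i) = 7.360 / 80.81 = 0.09107 m/day.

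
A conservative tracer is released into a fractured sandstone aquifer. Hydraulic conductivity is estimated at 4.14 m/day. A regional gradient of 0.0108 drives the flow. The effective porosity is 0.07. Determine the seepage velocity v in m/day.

0.639

Hydraulic gradient i = 0.0108.
Darcy flux q = K · i = 4.140 × 0.01080 = 0.04471 m/day.
Seepage velocity v = q / n_e = 0.04471 / 0.07 = 0.6387 m/day.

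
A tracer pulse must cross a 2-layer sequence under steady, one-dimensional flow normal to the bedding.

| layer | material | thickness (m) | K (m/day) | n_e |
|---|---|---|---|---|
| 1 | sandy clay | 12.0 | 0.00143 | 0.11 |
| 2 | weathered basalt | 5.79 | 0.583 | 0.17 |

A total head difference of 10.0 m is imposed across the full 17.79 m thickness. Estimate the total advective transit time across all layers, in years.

5.30

With flow normal to the layers, continuity requires the same specific discharge q through every layer.
Σ(b_i/K_i) = 12.0/0.00143 + 5.79/0.583 = 8402 d.
q = Δh / Σ(b_i/K_i) = 10.0 / 8402 = 0.001190 m/day.
In each layer the seepage velocity is v_i = q/n_i, so the layer transit time is t_i = b_i·n_i / q:
  layer 1 (sandy clay): t_1 = 12.0 × 0.11 / 0.001190 = 1109 d
  layer 2 (weathered basalt): t_2 = 5.79 × 0.17 / 0.001190 = 827.0 d
Total t = Σ t_i = 1936 days = 5.300 years.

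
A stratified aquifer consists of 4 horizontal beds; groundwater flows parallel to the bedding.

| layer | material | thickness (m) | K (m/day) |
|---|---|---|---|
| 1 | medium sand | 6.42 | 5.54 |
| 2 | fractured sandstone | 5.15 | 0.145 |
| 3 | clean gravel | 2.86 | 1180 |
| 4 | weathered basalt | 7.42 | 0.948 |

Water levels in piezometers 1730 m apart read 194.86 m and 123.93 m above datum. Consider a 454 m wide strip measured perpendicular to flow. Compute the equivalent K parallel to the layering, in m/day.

156

Flow is parallel to layering, so each bed carries its own Darcy discharge and the transmissivities add.
Σ(K_i·b_i) = 5.54×6.42 + 0.145×5.15 + 1180×2.86 + 0.948×7.42 = 3418 m²/day.
Total thickness b = 21.85 m, so K_eq = Σ(K_i·b_i)/b = 156.4 m/day.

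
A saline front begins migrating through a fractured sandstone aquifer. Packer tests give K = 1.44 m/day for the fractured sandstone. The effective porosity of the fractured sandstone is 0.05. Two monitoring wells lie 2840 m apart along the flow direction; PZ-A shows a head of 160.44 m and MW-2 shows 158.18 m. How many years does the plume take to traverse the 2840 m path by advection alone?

339

Hydraulic gradient i = (160.44 − 158.18) / 2840 = 2.26 / 2840 = 0.0007958.
Darcy flux q = K · i = 1.440 × 0.0007958 = 0.001146 m/day.
Seepage velocity v = q / n_e = 0.001146 / 0.05 = 0.02292 m/day.
Travel time t = L / v = 2840 / 0.02292 = 1.239e+05 days = 339.3 years.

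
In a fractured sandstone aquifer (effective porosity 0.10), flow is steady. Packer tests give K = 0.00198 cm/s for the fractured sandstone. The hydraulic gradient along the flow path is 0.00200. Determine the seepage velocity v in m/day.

0.0342

Convert K: 0.00198 cm/s × 864 = 1.711 m/day.
Hydraulic gradient i = 0.00200.
Darcy flux q = K · i = 1.711 × 0.002000 = 0.003421 m/day.
Seepage velocity v = q / n_e = 0.003421 / 0.10 = 0.03421 m/day.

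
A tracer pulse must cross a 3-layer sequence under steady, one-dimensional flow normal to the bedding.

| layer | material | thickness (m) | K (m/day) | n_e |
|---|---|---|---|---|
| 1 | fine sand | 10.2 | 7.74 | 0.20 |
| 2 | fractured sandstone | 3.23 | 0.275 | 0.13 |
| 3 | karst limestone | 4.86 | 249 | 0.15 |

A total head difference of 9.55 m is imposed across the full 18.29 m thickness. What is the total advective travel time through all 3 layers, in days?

With flow normal to the layers, continuity requires the same specific discharge q through every layer.
Σ(b_i/K_i) = 10.2/7.74 + 3.23/0.275 + 4.86/249 = 13.08 d.
q = Δh / Σ(b_i/K_i) = 9.55 / 13.08 = 0.7300 m/day.
In each layer the seepage velocity is v_i = q/n_i, so the layer transit time is t_i = b_i·n_i / q:
  layer 1 (fine sand): t_1 = 10.2 × 0.20 / 0.7300 = 2.795 d
  layer 2 (fractured sandstone): t_2 = 3.23 × 0.13 / 0.7300 = 0.5752 d
  layer 3 (karst limestone): t_3 = 4.86 × 0.15 / 0.7300 = 0.9987 d
Total t = Σ t_i = 4.369 days.

4.37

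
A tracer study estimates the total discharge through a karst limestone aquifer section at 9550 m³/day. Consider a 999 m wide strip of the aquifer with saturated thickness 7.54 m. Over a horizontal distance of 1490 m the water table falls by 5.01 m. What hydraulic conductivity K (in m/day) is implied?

Cross-sectional area A = 999 × 7.54 = 7532 m².
Hydraulic gradient i = Δh / L = 5.01 / 1490 = 0.003362.
From Q = K·A·i, K = Q / (A·i) = 9550 / (7532 × 0.003362) = 377.1 m/day.

377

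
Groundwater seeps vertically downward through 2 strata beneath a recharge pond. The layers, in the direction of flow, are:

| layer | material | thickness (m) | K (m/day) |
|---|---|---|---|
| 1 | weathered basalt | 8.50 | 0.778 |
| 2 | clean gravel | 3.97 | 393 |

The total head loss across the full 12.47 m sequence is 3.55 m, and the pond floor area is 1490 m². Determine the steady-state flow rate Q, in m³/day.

Flow is perpendicular to layering, so the layers act in series and the equivalent K is the thickness-weighted harmonic mean.
Total thickness L = 8.50 + 3.97 = 12.47 m.
Σ(b_i/K_i) = 8.50/0.778 + 3.97/393 = 10.94 d.
K_eq = L / Σ(b_i/K_i) = 12.47 / 10.94 = 1.140 m/day.
Q = K_eq · A · (Δh/L) = 1.140 × 1490 × (3.55/12.47) = 483.7 m³/day.

484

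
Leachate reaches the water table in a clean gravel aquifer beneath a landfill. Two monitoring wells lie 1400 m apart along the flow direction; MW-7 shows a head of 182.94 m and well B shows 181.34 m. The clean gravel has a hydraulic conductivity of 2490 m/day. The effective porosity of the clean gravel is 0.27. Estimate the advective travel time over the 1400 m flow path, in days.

Hydraulic gradient i = (182.94 − 181.34) / 1400 = 1.6 / 1400 = 0.001143.
Darcy flux q = K · i = 2490 × 0.001143 = 2.846 m/day.
Seepage velocity v = q / n_e = 2.846 / 0.27 = 10.54 m/day.
Travel time t = L / v = 1400 / 10.54 = 132.8 days.

133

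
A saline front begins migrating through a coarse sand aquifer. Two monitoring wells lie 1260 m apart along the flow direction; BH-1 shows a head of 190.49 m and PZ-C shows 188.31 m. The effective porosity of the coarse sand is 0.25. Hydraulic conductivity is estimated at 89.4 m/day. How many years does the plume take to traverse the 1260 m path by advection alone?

5.58

Hydraulic gradient i = (190.49 − 188.31) / 1260 = 2.18 / 1260 = 0.001730.
Darcy flux q = K · i = 89.40 × 0.001730 = 0.1547 m/day.
Seepage velocity v = q / n_e = 0.1547 / 0.25 = 0.6187 m/day.
Travel time t = L / v = 1260 / 0.6187 = 2037 days = 5.576 years.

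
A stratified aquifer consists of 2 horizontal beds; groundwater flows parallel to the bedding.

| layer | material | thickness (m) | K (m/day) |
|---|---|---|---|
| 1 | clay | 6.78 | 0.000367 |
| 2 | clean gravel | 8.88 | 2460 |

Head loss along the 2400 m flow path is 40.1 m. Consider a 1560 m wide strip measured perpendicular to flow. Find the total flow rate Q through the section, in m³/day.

Flow is parallel to layering, so each bed carries its own Darcy discharge and the transmissivities add.
Σ(K_i·b_i) = 0.000367×6.78 + 2460×8.88 = 21845 m²/day.
Hydraulic gradient i = Δh / L = 40.1 / 2400 = 0.01671.
Q = Σ(K_i·b_i) · W · i = 21845 × 1560 × 0.01671 = 5.694e+05 m³/day.

569000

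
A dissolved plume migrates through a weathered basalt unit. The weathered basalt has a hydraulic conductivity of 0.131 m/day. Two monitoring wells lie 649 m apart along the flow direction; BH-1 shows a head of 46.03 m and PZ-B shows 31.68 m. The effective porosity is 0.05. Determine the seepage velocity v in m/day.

0.0579

Hydraulic gradient i = (46.03 − 31.68) / 649 = 14.35 / 649 = 0.02211.
Darcy flux q = K · i = 0.1310 × 0.02211 = 0.002897 m/day.
Seepage velocity v = q / n_e = 0.002897 / 0.05 = 0.05793 m/day.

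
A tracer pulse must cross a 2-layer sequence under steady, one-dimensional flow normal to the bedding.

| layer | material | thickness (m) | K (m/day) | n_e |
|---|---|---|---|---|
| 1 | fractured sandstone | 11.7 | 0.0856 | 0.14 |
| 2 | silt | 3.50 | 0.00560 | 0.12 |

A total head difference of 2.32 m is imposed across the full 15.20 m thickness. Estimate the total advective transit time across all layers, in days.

676

With flow normal to the layers, continuity requires the same specific discharge q through every layer.
Σ(b_i/K_i) = 11.7/0.0856 + 3.50/0.00560 = 761.7 d.
q = Δh / Σ(b_i/K_i) = 2.32 / 761.7 = 0.003046 m/day.
In each layer the seepage velocity is v_i = q/n_i, so the layer transit time is t_i = b_i·n_i / q:
  layer 1 (fractured sandstone): t_1 = 11.7 × 0.14 / 0.003046 = 537.8 d
  layer 2 (silt): t_2 = 3.50 × 0.12 / 0.003046 = 137.9 d
Total t = Σ t_i = 675.7 days.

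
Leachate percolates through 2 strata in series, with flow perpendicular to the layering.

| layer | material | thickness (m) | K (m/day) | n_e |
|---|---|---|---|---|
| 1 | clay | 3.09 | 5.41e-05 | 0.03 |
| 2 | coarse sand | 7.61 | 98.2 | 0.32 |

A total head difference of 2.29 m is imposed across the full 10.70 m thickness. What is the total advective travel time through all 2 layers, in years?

With flow normal to the layers, continuity requires the same specific discharge q through every layer.
Σ(b_i/K_i) = 3.09/5.41e-05 + 7.61/98.2 = 57117 d.
q = Δh / Σ(b_i/K_i) = 2.29 / 57117 = 4.009e-05 m/day.
In each layer the seepage velocity is v_i = q/n_i, so the layer transit time is t_i = b_i·n_i / q:
  layer 1 (clay): t_1 = 3.09 × 0.03 / 4.009e-05 = 2312 d
  layer 2 (coarse sand): t_2 = 7.61 × 0.32 / 4.009e-05 = 60738 d
Total t = Σ t_i = 63050 days = 172.6 years.

173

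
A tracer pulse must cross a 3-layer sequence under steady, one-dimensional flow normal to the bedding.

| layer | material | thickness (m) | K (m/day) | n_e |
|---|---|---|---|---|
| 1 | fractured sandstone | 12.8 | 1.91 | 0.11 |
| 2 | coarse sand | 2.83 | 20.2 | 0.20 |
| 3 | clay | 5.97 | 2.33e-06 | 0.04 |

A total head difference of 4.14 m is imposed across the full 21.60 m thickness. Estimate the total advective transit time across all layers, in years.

3750

With flow normal to the layers, continuity requires the same specific discharge q through every layer.
Σ(b_i/K_i) = 12.8/1.91 + 2.83/20.2 + 5.97/2.33e-06 = 2.562e+06 d.
q = Δh / Σ(b_i/K_i) = 4.14 / 2.562e+06 = 1.616e-06 m/day.
In each layer the seepage velocity is v_i = q/n_i, so the layer transit time is t_i = b_i·n_i / q:
  layer 1 (fractured sandstone): t_1 = 12.8 × 0.11 / 1.616e-06 = 8.714e+05 d
  layer 2 (coarse sand): t_2 = 2.83 × 0.20 / 1.616e-06 = 3.503e+05 d
  layer 3 (clay): t_3 = 5.97 × 0.04 / 1.616e-06 = 1.478e+05 d
Total t = Σ t_i = 1.369e+06 days = 3749 years.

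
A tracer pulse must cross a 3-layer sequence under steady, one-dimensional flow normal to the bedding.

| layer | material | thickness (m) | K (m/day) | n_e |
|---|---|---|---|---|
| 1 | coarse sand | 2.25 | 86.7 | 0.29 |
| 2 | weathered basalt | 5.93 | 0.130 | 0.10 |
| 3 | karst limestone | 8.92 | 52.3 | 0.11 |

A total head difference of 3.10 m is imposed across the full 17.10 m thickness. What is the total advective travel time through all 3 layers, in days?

With flow normal to the layers, continuity requires the same specific discharge q through every layer.
Σ(b_i/K_i) = 2.25/86.7 + 5.93/0.130 + 8.92/52.3 = 45.81 d.
q = Δh / Σ(b_i/K_i) = 3.10 / 45.81 = 0.06767 m/day.
In each layer the seepage velocity is v_i = q/n_i, so the layer transit time is t_i = b_i·n_i / q:
  layer 1 (coarse sand): t_1 = 2.25 × 0.29 / 0.06767 = 9.643 d
  layer 2 (weathered basalt): t_2 = 5.93 × 0.10 / 0.06767 = 8.763 d
  layer 3 (karst limestone): t_3 = 8.92 × 0.11 / 0.06767 = 14.50 d
Total t = Σ t_i = 32.91 days.

32.9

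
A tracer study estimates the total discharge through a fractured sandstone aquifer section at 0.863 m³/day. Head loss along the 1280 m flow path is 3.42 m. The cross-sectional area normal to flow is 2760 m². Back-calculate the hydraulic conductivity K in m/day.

Hydraulic gradient i = Δh / L = 3.42 / 1280 = 0.002672.
From Q = K·A·i, K = Q / (A·i) = 0.863 / (2760 × 0.002672) = 0.1170 m/day.

0.117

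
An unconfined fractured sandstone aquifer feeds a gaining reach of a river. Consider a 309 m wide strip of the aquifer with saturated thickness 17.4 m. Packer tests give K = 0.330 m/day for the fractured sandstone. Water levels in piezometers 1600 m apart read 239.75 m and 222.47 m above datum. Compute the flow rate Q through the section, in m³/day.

19.2

Cross-sectional area A = 309 × 17.4 = 5377 m².
Hydraulic gradient i = (239.75 − 222.47) / 1600 = 17.28 / 1600 = 0.01080.
Darcy's law: Q = K · A · i = 0.3300 × 5377 × 0.01080 = 19.16 m³/day.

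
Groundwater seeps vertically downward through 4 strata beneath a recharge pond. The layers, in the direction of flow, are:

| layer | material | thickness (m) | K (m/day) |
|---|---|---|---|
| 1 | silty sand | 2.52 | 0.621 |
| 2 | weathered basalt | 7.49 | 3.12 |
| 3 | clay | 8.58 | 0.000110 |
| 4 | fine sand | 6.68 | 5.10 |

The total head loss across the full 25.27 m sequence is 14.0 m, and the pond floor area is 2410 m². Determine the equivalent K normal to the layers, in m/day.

Flow is perpendicular to layering, so the layers act in series and the equivalent K is the thickness-weighted harmonic mean.
Total thickness L = 2.52 + 7.49 + 8.58 + 6.68 = 25.27 m.
Σ(b_i/K_i) = 2.52/0.621 + 7.49/3.12 + 8.58/0.000110 + 6.68/5.10 = 78008 d.
K_eq = L / Σ(b_i/K_i) = 25.27 / 78008 = 0.0003239 m/day.

0.000324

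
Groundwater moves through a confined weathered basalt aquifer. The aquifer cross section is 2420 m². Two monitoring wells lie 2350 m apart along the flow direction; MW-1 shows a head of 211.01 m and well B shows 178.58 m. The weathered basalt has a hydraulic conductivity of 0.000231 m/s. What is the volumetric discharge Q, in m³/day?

667

Convert K: 0.000231 m/s × 86400 = 19.96 m/day.
Hydraulic gradient i = (211.01 − 178.58) / 2350 = 32.43 / 2350 = 0.01380.
Darcy's law: Q = K · A · i = 19.96 × 2420 × 0.01380 = 666.5 m³/day.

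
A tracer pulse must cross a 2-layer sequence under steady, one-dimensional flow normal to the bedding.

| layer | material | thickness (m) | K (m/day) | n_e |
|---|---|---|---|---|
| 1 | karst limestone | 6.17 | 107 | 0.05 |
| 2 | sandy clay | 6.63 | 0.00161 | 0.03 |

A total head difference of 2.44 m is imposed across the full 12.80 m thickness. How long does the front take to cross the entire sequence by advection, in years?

With flow normal to the layers, continuity requires the same specific discharge q through every layer.
Σ(b_i/K_i) = 6.17/107 + 6.63/0.00161 = 4118 d.
q = Δh / Σ(b_i/K_i) = 2.44 / 4118 = 0.0005925 m/day.
In each layer the seepage velocity is v_i = q/n_i, so the layer transit time is t_i = b_i·n_i / q:
  layer 1 (karst limestone): t_1 = 6.17 × 0.05 / 0.0005925 = 520.7 d
  layer 2 (sandy clay): t_2 = 6.63 × 0.03 / 0.0005925 = 335.7 d
Total t = Σ t_i = 856.4 days = 2.345 years.

2.34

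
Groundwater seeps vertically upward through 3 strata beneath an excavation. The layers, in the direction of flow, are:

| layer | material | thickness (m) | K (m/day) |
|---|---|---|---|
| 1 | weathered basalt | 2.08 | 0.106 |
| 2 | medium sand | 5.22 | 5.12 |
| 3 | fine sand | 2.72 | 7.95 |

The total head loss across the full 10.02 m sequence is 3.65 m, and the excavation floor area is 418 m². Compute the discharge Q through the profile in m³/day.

Flow is perpendicular to layering, so the layers act in series and the equivalent K is the thickness-weighted harmonic mean.
Total thickness L = 2.08 + 5.22 + 2.72 = 10.02 m.
Σ(b_i/K_i) = 2.08/0.106 + 5.22/5.12 + 2.72/7.95 = 20.98 d.
K_eq = L / Σ(b_i/K_i) = 10.02 / 20.98 = 0.4775 m/day.
Q = K_eq · A · (Δh/L) = 0.4775 × 418 × (3.65/10.02) = 72.71 m³/day.

72.7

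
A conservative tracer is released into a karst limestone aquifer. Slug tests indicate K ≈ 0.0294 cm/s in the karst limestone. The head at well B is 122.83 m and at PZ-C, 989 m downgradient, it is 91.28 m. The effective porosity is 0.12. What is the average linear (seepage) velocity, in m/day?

Convert K: 0.0294 cm/s × 864 = 25.40 m/day.
Hydraulic gradient i = (122.83 − 91.28) / 989 = 31.55 / 989 = 0.03190.
Darcy flux q = K · i = 25.40 × 0.03190 = 0.8103 m/day.
Seepage velocity v = q / n_e = 0.8103 / 0.12 = 6.753 m/day.

6.75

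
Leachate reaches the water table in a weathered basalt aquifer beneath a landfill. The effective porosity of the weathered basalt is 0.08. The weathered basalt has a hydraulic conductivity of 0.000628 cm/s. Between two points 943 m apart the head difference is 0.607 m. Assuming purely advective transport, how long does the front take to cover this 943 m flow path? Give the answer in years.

Convert K: 0.000628 cm/s × 864 = 0.5426 m/day.
Hydraulic gradient i = Δh / L = 0.607 / 943 = 0.0006437.
Darcy flux q = K · i = 0.5426 × 0.0006437 = 0.0003493 m/day.
Seepage velocity v = q / n_e = 0.0003493 / 0.08 = 0.004366 m/day.
Travel time t = L / v = 943 / 0.004366 = 2.160e+05 days = 591.4 years.

591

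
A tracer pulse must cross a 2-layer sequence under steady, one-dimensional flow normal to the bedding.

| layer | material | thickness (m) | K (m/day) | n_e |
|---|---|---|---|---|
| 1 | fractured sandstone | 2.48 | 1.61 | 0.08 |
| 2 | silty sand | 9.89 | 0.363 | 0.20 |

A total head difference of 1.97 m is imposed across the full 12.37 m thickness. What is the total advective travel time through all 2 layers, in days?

31.8

With flow normal to the layers, continuity requires the same specific discharge q through every layer.
Σ(b_i/K_i) = 2.48/1.61 + 9.89/0.363 = 28.79 d.
q = Δh / Σ(b_i/K_i) = 1.97 / 28.79 = 0.06844 m/day.
In each layer the seepage velocity is v_i = q/n_i, so the layer transit time is t_i = b_i·n_i / q:
  layer 1 (fractured sandstone): t_1 = 2.48 × 0.08 / 0.06844 = 2.899 d
  layer 2 (silty sand): t_2 = 9.89 × 0.20 / 0.06844 = 28.90 d
Total t = Σ t_i = 31.80 days.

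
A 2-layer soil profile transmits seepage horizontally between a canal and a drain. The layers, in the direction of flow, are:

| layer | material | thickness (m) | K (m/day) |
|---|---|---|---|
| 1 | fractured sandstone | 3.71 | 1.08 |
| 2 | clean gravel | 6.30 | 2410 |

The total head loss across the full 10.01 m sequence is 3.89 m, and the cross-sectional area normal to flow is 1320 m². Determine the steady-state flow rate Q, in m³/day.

1490

Flow is perpendicular to layering, so the layers act in series and the equivalent K is the thickness-weighted harmonic mean.
Total thickness L = 3.71 + 6.30 = 10.01 m.
Σ(b_i/K_i) = 3.71/1.08 + 6.30/2410 = 3.438 d.
K_eq = L / Σ(b_i/K_i) = 10.01 / 3.438 = 2.912 m/day.
Q = K_eq · A · (Δh/L) = 2.912 × 1320 × (3.89/10.01) = 1494 m³/day.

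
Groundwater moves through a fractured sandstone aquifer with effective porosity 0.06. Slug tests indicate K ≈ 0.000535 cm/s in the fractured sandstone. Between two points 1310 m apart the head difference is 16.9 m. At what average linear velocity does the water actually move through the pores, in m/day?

0.0994

Convert K: 0.000535 cm/s × 864 = 0.4622 m/day.
Hydraulic gradient i = Δh / L = 16.9 / 1310 = 0.01290.
Darcy flux q = K · i = 0.4622 × 0.01290 = 0.005963 m/day.
Seepage velocity v = q / n_e = 0.005963 / 0.06 = 0.09939 m/day.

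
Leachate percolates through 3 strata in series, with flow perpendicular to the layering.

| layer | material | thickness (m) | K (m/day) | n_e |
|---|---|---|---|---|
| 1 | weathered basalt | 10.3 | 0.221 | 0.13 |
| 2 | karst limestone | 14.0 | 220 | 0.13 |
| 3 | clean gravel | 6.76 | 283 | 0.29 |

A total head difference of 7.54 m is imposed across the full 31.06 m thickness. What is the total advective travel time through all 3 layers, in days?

With flow normal to the layers, continuity requires the same specific discharge q through every layer.
Σ(b_i/K_i) = 10.3/0.221 + 14.0/220 + 6.76/283 = 46.69 d.
q = Δh / Σ(b_i/K_i) = 7.54 / 46.69 = 0.1615 m/day.
In each layer the seepage velocity is v_i = q/n_i, so the layer transit time is t_i = b_i·n_i / q:
  layer 1 (weathered basalt): t_1 = 10.3 × 0.13 / 0.1615 = 8.292 d
  layer 2 (karst limestone): t_2 = 14.0 × 0.13 / 0.1615 = 11.27 d
  layer 3 (clean gravel): t_3 = 6.76 × 0.29 / 0.1615 = 12.14 d
Total t = Σ t_i = 31.70 days.

31.7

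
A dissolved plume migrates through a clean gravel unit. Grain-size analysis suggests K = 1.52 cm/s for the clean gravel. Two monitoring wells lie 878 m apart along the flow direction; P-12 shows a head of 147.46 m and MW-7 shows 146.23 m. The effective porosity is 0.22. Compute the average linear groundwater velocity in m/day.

Convert K: 1.52 cm/s × 864 = 1313 m/day.
Hydraulic gradient i = (147.46 − 146.23) / 878 = 1.23 / 878 = 0.001401.
Darcy flux q = K · i = 1313 × 0.001401 = 1.840 m/day.
Seepage velocity v = q / n_e = 1.840 / 0.22 = 8.363 m/day.

8.36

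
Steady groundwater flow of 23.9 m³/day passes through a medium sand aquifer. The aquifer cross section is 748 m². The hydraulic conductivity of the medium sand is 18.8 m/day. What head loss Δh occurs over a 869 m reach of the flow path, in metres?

From Q = K·A·i, i = Q / (K·A) = 23.9 / (18.80 × 748.0) = 0.001700.
Head loss Δh = i · L = 0.001700 × 869 = 1.477 m.

1.48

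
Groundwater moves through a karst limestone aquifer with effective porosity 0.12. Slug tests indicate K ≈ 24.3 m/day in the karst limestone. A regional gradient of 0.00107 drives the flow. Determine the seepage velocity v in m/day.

Hydraulic gradient i = 0.00107.
Darcy flux q = K · i = 24.30 × 0.001070 = 0.02600 m/day.
Seepage velocity v = q / n_e = 0.02600 / 0.12 = 0.2167 m/day.

0.217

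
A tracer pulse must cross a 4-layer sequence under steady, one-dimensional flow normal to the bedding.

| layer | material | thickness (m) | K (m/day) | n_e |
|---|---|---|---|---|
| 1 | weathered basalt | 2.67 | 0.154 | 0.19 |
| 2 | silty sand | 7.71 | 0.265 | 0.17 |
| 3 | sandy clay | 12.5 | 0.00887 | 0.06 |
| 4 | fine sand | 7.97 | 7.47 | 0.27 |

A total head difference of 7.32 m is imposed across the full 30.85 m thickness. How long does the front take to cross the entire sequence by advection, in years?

2.57

With flow normal to the layers, continuity requires the same specific discharge q through every layer.
Σ(b_i/K_i) = 2.67/0.154 + 7.71/0.265 + 12.5/0.00887 + 7.97/7.47 = 1457 d.
q = Δh / Σ(b_i/K_i) = 7.32 / 1457 = 0.005025 m/day.
In each layer the seepage velocity is v_i = q/n_i, so the layer transit time is t_i = b_i·n_i / q:
  layer 1 (weathered basalt): t_1 = 2.67 × 0.19 / 0.005025 = 101.0 d
  layer 2 (silty sand): t_2 = 7.71 × 0.17 / 0.005025 = 260.8 d
  layer 3 (sandy clay): t_3 = 12.5 × 0.06 / 0.005025 = 149.3 d
  layer 4 (fine sand): t_4 = 7.97 × 0.27 / 0.005025 = 428.2 d
Total t = Σ t_i = 939.3 days = 2.572 years.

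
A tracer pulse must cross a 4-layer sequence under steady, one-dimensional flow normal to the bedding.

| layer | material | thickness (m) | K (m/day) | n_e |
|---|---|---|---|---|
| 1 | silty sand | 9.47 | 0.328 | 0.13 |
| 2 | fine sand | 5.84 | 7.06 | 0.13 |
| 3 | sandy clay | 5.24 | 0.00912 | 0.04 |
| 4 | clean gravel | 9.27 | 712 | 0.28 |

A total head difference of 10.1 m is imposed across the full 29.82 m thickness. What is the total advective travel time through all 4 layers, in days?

287

With flow normal to the layers, continuity requires the same specific discharge q through every layer.
Σ(b_i/K_i) = 9.47/0.328 + 5.84/7.06 + 5.24/0.00912 + 9.27/712 = 604.3 d.
q = Δh / Σ(b_i/K_i) = 10.1 / 604.3 = 0.01671 m/day.
In each layer the seepage velocity is v_i = q/n_i, so the layer transit time is t_i = b_i·n_i / q:
  layer 1 (silty sand): t_1 = 9.47 × 0.13 / 0.01671 = 73.66 d
  layer 2 (fine sand): t_2 = 5.84 × 0.13 / 0.01671 = 45.42 d
  layer 3 (sandy clay): t_3 = 5.24 × 0.04 / 0.01671 = 12.54 d
  layer 4 (clean gravel): t_4 = 9.27 × 0.28 / 0.01671 = 155.3 d
Total t = Σ t_i = 286.9 days.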